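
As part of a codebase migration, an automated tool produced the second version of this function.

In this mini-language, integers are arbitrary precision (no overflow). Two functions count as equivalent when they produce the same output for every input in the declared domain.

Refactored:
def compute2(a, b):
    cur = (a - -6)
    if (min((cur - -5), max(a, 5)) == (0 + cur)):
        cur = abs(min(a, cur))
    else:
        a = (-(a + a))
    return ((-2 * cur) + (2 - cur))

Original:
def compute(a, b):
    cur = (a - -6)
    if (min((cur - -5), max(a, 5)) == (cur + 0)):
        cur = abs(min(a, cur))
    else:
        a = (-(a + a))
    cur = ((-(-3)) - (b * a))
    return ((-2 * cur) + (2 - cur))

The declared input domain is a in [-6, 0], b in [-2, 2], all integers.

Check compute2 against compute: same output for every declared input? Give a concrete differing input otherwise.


Consider the input a=-6, b=-2.
compute: cur=0, then (min((cur - -5), max(a, 5)) == (cur + 0)) is false, then a=12, then cur=27, then returns -79
compute2: cur=0, then (min((cur - -5), max(a, 5)) == (0 + cur)) is false, then a=12, then returns 2
-79 vs 2 — the two versions disagree here.
verdict: not equivalent; witness: a=-6, b=-2


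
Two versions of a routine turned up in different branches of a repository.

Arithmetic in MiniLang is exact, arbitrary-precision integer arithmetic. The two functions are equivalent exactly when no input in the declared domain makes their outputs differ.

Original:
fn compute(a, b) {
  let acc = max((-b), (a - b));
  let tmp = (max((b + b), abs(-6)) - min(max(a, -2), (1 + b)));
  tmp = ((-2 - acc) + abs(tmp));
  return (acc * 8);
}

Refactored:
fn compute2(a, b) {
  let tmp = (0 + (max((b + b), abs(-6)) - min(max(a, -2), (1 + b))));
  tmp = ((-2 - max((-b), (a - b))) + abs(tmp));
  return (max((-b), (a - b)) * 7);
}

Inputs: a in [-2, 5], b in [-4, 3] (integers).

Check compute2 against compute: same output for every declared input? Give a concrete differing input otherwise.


On input a=-2, b=-4, compute returns 32 while compute2 returns 28.
verdict: not equivalent; witness: a=-2, b=-4


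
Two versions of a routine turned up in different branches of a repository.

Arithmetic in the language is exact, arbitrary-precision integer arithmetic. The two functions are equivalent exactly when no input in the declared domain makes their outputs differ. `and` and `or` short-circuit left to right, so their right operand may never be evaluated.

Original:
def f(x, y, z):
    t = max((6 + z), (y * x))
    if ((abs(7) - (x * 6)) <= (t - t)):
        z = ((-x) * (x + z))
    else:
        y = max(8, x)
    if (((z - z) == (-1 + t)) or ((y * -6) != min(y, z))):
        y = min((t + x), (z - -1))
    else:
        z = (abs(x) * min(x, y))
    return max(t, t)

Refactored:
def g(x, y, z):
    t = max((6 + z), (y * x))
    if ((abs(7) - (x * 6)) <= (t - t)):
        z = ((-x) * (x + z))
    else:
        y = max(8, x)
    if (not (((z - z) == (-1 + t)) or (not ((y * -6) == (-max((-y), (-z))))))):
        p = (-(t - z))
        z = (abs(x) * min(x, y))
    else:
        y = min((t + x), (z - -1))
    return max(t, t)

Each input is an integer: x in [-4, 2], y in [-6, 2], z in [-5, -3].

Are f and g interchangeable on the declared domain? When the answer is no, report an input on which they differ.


Reading the diff, among the changes: comparison usage differs, plus arithmetic usage differs, plus local variable names differ, plus statement counts differ, plus min/max/abs usage differs, plus boolean connective usage differs.
One worked example (x=-3, y=-6, z=-3) — f: t becomes 18; next ((abs(7) - (x * 6)) <= (t - t)) evaluates to false; next y becomes 8; next (((z - z) == (-1 + t)) or ((y * -6) != min(y, z))) evaluates to true; next y becomes -2; next final value 18; g: t becomes 18; next ((abs(7) - (x * 6)) <= (t - t)) evaluates to false; next y becomes 8; next (not (((z - z) == (-1 + t)) or (not ((y * -6) == (-max((-y), (-z))))))) evaluates to false; next y becomes -2; next final value 18; agreement on 18.
Sweeping the whole domain (189 inputs) finds no disagreement.
verdict: equivalent


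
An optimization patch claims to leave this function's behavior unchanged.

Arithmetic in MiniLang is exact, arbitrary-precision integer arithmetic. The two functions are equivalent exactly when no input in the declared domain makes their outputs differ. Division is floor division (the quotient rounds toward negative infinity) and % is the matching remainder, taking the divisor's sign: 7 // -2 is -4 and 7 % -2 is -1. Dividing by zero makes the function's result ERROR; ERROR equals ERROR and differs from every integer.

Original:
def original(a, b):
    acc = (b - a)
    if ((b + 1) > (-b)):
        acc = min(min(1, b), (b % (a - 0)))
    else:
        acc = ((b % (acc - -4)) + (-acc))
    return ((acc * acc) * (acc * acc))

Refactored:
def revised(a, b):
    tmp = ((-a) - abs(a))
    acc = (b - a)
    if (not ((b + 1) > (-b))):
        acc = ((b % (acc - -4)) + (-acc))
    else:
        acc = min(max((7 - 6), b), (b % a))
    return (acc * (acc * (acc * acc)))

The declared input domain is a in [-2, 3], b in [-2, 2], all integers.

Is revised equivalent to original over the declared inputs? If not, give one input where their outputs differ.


The rewrite breaks on a=3, b=2, where the results are 1 and 16.
original: acc := -1 | ((b + 1) > (-b)): true | acc := 1 | result 1
revised: tmp := -6 | acc := -1 | (not ((b + 1) > (-b))): false | acc := 2 | result 16
verdict: not equivalent; witness: a=3, b=2


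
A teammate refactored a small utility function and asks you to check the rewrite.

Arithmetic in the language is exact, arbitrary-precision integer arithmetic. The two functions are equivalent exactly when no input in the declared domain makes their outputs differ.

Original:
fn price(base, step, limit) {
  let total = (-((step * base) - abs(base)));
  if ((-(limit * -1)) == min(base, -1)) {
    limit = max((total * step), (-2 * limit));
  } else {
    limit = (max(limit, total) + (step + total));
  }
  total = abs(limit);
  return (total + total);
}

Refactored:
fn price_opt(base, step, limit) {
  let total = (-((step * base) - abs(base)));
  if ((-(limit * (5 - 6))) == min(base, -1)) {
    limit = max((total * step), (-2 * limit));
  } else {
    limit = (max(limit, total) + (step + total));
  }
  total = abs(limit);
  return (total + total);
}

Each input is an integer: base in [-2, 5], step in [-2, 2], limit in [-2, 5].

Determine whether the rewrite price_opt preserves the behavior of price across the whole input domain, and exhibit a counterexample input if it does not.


Changes here: arithmetic usage differs; and constant usage differs; the full 320-point sweep finds no disagreement.
verdict: equivalent


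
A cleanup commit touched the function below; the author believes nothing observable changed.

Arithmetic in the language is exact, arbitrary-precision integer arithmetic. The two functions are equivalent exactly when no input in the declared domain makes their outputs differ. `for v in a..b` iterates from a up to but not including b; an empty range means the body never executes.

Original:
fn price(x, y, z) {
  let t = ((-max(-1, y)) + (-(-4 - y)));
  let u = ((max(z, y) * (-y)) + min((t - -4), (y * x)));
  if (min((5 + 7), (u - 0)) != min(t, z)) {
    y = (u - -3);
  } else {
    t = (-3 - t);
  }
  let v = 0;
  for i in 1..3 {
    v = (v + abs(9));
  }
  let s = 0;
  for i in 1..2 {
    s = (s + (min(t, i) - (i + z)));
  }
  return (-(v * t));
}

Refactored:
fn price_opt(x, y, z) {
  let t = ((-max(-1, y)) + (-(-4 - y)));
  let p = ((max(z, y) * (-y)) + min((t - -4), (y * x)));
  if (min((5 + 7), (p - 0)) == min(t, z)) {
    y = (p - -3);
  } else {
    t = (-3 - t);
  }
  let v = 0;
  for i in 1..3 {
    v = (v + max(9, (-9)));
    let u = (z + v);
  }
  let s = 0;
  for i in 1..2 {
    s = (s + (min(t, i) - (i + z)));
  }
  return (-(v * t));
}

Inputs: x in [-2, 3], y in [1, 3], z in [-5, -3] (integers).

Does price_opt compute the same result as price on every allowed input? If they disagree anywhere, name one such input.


Input x=-2, y=1, z=-5: -72 from price versus 126 from price_opt.
verdict: not equivalent; witness: x=-2, y=1, z=-5


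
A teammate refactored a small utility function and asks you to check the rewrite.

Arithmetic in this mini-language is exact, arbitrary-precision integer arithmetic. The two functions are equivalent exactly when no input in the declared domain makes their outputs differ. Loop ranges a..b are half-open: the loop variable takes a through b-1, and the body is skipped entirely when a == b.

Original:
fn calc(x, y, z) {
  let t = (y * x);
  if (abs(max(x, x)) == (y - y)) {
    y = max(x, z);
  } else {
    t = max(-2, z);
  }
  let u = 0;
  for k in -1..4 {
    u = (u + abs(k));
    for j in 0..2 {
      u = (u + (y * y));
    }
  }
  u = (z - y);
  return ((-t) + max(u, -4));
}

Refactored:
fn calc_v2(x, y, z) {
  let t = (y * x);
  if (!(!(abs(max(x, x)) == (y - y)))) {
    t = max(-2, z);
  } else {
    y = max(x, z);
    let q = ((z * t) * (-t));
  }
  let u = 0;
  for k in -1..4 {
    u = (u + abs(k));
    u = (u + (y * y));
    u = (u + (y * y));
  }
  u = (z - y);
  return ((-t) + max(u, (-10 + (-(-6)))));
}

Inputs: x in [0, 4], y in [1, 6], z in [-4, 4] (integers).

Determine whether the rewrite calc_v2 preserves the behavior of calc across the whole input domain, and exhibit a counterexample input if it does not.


Run the pair on x=0, y=1, z=-4.
calc: t=0, then (abs(max(x, x)) == (y - y)) is true, then y=0, then u=0, then (k=-1), then u=1, then (j=0), then u=1, then (j=1), then u=1, then (k=0), then u=1, then (j=0), then u=1, then (j=1), then u=1, then (k=1), then u=2, then (j=0), then u=2, then (j=1), then u=2, then (k=2), then u=4, then (j=0), then u=4, then (j=1), then u=4, then (k=3), then u=7, then (j=0), then u=7, then (j=1), then u=7, then u=-4, then returns -4
calc_v2: t=0, then (!(!(abs(max(x, x)) == (y - y)))) is true, then t=-2, then u=0, then (k=-1), then u=1, then u=2, then u=3, then (k=0), then u=3, then u=4, then u=5, then (k=1), then u=6, then u=7, then u=8, then (k=2), then u=10, then u=11, then u=12, then (k=3), then u=15, then u=16, then u=17, then u=-5, then returns -2
-4 != -2, so the rewrite changes behavior.
verdict: not equivalent; witness: x=0, y=1, z=-4


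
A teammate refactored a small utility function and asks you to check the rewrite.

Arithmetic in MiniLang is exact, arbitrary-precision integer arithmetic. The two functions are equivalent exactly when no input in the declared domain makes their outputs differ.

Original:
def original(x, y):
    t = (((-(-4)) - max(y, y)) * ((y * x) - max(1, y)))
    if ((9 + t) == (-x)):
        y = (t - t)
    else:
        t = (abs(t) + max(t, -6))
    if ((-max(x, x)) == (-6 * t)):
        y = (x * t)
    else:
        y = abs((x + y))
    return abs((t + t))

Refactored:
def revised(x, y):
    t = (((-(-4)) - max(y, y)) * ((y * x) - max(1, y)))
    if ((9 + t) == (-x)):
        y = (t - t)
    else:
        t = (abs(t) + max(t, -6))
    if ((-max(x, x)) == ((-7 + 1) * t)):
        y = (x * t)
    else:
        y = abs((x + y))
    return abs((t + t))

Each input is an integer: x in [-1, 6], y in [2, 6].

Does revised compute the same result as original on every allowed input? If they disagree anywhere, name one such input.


Changes here: constant usage differs; also arithmetic usage differs; the full 40-point sweep finds no disagreement.
verdict: equivalent


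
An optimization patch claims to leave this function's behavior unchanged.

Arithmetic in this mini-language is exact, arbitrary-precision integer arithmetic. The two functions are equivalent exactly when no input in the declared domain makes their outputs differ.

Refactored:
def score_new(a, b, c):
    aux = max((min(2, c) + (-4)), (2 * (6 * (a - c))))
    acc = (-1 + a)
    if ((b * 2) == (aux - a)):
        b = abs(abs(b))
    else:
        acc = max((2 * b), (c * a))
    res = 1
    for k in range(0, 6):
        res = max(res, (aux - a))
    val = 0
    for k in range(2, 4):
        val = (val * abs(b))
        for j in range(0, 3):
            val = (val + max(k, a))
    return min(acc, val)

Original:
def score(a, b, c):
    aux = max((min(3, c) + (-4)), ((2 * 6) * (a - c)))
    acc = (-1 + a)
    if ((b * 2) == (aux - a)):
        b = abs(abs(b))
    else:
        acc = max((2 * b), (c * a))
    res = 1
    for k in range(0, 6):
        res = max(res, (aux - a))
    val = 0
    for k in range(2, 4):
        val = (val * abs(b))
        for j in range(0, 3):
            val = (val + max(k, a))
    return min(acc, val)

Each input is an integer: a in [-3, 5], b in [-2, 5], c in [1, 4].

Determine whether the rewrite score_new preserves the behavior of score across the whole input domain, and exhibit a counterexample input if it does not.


There is a counterexample at a=-3, b=1, c=3: -4 on one side, 2 on the other.
score: aux=-1, then acc=-4, then ((b * 2) == (aux - a)) is true, then b=1, then res=1, then (k=0), then res=2, then (k=1), then res=2, then (k=2), then res=2, then (k=3), then res=2, then (k=4), then res=2, then (k=5), then res=2, then val=0, then (k=2), then val=0, then (j=0), then val=2, then (j=1), then val=4, then (j=2), then val=6, then (k=3), then val=6, then (j=0), then val=9, then (j=1), then val=12, then (j=2), then val=15, then returns -4
score_new: aux=-2, then acc=-4, then ((b * 2) == (aux - a)) is false, then acc=2, then res=1, then (k=0), then res=1, then (k=1), then res=1, then (k=2), then res=1, then (k=3), then res=1, then (k=4), then res=1, then (k=5), then res=1, then val=0, then (k=2), then val=0, then (j=0), then val=2, then (j=1), then val=4, then (j=2), then val=6, then (k=3), then val=6, then (j=0), then val=9, then (j=1), then val=12, then (j=2), then val=15, then returns 2
verdict: not equivalent; witness: a=-3, b=1, c=3


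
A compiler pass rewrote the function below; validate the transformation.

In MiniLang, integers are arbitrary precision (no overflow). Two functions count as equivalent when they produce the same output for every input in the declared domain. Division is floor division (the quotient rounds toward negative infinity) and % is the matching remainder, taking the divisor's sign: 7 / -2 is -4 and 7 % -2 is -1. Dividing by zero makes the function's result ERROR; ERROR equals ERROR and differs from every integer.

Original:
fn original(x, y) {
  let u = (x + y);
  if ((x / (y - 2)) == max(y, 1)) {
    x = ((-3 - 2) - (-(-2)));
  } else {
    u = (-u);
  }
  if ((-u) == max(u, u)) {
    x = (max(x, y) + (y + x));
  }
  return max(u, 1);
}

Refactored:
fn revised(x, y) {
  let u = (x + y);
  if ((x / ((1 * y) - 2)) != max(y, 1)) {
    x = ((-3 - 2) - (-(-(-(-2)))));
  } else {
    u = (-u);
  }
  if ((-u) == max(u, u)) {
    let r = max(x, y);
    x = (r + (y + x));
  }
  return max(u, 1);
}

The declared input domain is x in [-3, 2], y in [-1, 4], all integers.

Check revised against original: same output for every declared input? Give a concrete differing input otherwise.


Not equivalent: x=-3, y=-1 separates them (1 vs 4).
original: u=-4, then ((x / (y - 2)) == max(y, 1)) is true, then x=-7, then ((-u) == max(u, u)) is false, then returns 1
revised: u=-4, then ((x / ((1 * y) - 2)) != max(y, 1)) is false, then u=4, then ((-u) == max(u, u)) is false, then returns 4
verdict: not equivalent; witness: x=-3, y=-1


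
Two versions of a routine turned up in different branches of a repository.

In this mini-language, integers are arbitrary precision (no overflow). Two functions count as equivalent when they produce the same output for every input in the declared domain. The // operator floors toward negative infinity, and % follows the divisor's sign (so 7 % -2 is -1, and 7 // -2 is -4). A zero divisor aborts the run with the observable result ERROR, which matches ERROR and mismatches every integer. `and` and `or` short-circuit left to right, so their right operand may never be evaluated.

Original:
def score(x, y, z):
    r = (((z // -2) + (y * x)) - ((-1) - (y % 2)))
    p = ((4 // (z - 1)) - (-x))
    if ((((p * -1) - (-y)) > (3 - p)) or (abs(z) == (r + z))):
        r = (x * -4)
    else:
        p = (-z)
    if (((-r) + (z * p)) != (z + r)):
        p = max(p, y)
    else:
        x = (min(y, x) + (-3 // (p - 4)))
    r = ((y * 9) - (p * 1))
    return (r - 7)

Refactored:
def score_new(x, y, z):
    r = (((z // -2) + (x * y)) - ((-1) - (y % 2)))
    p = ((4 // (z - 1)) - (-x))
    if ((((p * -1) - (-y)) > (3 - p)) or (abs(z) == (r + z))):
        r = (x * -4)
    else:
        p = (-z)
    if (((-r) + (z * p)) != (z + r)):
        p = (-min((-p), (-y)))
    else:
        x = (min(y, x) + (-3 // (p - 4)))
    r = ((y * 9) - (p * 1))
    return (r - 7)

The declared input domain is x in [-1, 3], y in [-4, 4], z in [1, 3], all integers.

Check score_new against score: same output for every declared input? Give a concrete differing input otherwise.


Changes here: min/max/abs usage differs; the full 135-point sweep finds no disagreement.
verdict: equivalent


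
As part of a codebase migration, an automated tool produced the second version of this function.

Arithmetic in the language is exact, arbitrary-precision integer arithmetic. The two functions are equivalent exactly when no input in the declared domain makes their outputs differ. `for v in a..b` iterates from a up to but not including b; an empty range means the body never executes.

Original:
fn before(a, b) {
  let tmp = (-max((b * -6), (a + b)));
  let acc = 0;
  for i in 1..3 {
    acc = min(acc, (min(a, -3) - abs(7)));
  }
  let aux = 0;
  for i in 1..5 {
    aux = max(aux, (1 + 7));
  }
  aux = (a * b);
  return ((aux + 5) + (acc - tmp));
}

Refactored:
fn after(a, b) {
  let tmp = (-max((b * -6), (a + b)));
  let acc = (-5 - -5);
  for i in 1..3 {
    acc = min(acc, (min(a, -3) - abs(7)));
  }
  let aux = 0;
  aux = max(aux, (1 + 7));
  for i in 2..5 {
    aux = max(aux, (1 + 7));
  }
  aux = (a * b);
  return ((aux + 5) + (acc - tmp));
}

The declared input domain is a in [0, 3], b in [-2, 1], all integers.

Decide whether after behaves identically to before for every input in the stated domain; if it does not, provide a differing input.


The two versions differ — the changes include loop structure differs; and arithmetic usage differs; and statement counts differ; and constant usage differs; and min/max/abs usage differs.
As a probe, take a=3, b=-1: before runs tmp=-6, then acc=0, then (i=1), then acc=-10, then (i=2), then acc=-10, then aux=0, then (i=1), then aux=8, then (i=2), then aux=8, then (i=3), then aux=8, then (i=4), then aux=8, then aux=-3, then returns -2; after runs tmp=-6, then acc=0, then (i=1), then acc=-10, then (i=2), then acc=-10, then aux=0, then aux=8, then (i=2), then aux=8, then (i=3), then aux=8, then (i=4), then aux=8, then aux=-3, then returns -2; both end at -2.
Every one of the 16 inputs gives matching results.
verdict: equivalent


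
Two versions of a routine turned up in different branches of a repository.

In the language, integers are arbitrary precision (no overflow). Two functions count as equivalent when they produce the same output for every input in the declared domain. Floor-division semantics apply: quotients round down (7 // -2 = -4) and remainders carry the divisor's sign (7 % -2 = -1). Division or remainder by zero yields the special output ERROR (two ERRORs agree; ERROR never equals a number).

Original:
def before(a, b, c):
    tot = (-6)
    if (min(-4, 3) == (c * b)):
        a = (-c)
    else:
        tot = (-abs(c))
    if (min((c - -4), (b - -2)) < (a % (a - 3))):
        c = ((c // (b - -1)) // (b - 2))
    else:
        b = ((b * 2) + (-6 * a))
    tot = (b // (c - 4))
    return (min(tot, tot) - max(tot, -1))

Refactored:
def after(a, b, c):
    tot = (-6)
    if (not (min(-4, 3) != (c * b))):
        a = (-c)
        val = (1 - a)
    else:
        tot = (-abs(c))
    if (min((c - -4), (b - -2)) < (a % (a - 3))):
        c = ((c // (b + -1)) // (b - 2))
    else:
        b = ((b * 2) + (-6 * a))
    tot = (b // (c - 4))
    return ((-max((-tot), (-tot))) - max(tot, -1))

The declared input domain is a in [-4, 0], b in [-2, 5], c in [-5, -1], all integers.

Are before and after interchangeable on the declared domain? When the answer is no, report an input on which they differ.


There is a counterexample at a=0, b=-1, c=-5: ERROR on one side, 0 on the other.
before: tot := -6 | (min(-4, 3) == (c * b)): false | tot := -5 | (min((c - -4), (b - -2)) < (a % (a - 3))): true | divide-by-zero, output ERROR
after: tot := -6 | (not (min(-4, 3) != (c * b))): false | tot := -5 | (min((c - -4), (b - -2)) < (a % (a - 3))): true | c := -1 | tot := 0 | result 0
verdict: not equivalent; witness: a=0, b=-1, c=-5


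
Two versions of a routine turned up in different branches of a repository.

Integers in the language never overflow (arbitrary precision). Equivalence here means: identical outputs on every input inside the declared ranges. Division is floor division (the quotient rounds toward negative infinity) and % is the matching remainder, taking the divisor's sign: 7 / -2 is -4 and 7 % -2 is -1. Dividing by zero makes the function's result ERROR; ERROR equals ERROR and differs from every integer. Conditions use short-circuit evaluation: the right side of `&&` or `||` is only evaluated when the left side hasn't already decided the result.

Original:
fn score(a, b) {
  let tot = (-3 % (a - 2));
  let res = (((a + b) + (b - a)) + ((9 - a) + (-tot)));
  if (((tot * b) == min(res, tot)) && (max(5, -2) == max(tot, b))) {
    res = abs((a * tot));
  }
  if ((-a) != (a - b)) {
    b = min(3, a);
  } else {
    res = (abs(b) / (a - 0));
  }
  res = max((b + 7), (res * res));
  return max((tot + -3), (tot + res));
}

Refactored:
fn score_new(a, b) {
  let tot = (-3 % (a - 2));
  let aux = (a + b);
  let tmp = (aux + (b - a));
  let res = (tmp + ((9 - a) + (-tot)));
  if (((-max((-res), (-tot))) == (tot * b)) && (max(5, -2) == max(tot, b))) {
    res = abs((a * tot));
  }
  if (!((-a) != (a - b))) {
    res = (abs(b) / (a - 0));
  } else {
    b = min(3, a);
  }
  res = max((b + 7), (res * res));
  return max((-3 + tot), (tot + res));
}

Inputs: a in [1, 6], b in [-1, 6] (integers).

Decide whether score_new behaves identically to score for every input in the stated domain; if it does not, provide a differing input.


Side by side, the visible changes include: local variable names differ; also boolean connective usage differs; also statement counts differ; also min/max/abs usage differs.
As a probe, take a=6, b=3: score runs tot := 1 | res := 8 | (((tot * b) == min(res, tot)) && (max(5, -2) == max(tot, b))): false | ((-a) != (a - b)): true | b := 3 | res := 64 | result 65; score_new runs tot := 1 | aux := 9 | tmp := 6 | res := 8 | (((-max((-res), (-tot))) == (tot * b)) && (max(5, -2) == max(tot, b))): false | (!((-a) != (a - b))): false | b := 3 | res := 64 | result 65; both end at 65.
Across all 48 domain points the two functions coincide.
verdict: equivalent


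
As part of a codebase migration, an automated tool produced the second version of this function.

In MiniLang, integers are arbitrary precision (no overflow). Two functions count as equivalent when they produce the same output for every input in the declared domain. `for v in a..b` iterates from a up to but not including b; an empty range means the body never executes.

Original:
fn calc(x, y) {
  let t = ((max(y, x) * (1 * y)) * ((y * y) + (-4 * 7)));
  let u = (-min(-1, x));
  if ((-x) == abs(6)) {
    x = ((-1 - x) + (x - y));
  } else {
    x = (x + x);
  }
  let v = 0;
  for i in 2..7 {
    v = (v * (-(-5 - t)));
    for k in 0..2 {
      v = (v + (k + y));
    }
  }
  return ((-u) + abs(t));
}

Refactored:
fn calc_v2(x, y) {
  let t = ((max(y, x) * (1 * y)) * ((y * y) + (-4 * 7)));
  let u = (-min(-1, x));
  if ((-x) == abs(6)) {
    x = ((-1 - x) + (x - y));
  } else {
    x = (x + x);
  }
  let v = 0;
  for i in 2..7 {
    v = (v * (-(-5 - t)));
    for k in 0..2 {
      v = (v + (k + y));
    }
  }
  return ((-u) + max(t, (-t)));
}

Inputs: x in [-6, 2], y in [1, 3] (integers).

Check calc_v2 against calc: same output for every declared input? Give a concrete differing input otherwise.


Equivalent — the differences include min/max/abs usage differs, yet no declared input distinguishes the two.
As a probe, take x=-4, y=2: calc runs t=-96, then u=4, then ((-x) == abs(6)) is false, then x=-8, then v=0, then (i=2), then v=0, then (k=0), then v=2, then (k=1), then v=5, then (i=3), then v=-455, then (k=0), then v=-453, then (k=1), then v=-450, then (i=4), then v=40950, then (k=0), then v=40952, then (k=1), then v=40955, then (i=5), then v=-3726905, then (k=0), then v=-3726903, then (k=1), then v=-3726900, then (i=6), then v=339147900, then (k=0), then v=339147902, then (k=1), then v=339147905, then returns 92; calc_v2 runs t=-96, then u=4, then ((-x) == abs(6)) is false, then x=-8, then v=0, then (i=2), then v=0, then (k=0), then v=2, then (k=1), then v=5, then (i=3), then v=-455, then (k=0), then v=-453, then (k=1), then v=-450, then (i=4), then v=40950, then (k=0), then v=40952, then (k=1), then v=40955, then (i=5), then v=-3726905, then (k=0), then v=-3726903, then (k=1), then v=-3726900, then (i=6), then v=339147900, then (k=0), then v=339147902, then (k=1), then v=339147905, then returns 92; both end at 92.
An exhaustive pass over the 27 declared inputs shows identical outputs.
verdict: equivalent


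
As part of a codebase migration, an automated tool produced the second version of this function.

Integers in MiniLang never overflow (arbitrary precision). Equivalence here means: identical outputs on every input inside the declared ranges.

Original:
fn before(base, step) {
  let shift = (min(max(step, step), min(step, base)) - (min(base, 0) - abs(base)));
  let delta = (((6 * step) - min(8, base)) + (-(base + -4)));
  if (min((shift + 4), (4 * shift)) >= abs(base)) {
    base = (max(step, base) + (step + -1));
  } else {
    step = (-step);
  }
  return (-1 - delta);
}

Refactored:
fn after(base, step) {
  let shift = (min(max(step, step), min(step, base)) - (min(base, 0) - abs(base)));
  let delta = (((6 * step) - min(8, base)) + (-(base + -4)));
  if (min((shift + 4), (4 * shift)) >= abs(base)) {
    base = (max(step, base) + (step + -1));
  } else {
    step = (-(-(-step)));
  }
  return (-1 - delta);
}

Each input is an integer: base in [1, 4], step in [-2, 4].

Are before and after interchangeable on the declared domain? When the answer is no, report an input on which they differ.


Equivalent — the differences include same computation, different form, yet no declared input distinguishes the two.
One worked example (base=2, step=4) — before: shift becomes 4; next delta becomes 24; next (min((shift + 4), (4 * shift)) >= abs(base)) evaluates to true; next base becomes 7; next final value -25; after: shift becomes 4; next delta becomes 24; next (min((shift + 4), (4 * shift)) >= abs(base)) evaluates to true; next base becomes 7; next final value -25; agreement on -25.
Checked all 28 inputs in the declared domain: the outputs agree on every one.
verdict: equivalent


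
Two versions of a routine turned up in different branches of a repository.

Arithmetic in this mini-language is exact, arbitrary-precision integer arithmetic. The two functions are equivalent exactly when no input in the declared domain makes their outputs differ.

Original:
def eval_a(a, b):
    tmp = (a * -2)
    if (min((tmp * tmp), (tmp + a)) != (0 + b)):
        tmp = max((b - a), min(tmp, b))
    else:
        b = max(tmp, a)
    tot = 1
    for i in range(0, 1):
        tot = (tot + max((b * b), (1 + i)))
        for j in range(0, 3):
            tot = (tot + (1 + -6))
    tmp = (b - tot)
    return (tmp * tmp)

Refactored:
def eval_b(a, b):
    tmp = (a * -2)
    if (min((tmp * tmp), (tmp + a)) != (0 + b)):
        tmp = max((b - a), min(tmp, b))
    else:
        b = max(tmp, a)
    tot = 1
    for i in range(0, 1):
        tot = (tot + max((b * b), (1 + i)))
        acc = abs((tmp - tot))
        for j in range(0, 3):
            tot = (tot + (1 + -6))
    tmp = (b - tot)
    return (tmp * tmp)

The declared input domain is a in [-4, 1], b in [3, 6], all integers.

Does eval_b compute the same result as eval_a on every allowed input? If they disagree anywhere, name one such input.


Reading the diff, among the changes: statement counts differ, plus arithmetic usage differs, plus min/max/abs usage differs, plus local variable names differ.
Spot check at a=0, b=3 — eval_a: tmp = 0; (min((tmp * tmp), (tmp + a)) != (0 + b)) -> true; tmp = 3; tot = 1; [i=0]; tot = 10; [j=0]; tot = 5; [j=1]; tot = 0; [j=2]; tot = -5; tmp = 8; return 64. eval_b: tmp = 0; (min((tmp * tmp), (tmp + a)) != (0 + b)) -> true; tmp = 3; tot = 1; [i=0]; tot = 10; acc = 7; [j=0]; tot = 5; [j=1]; tot = 0; [j=2]; tot = -5; tmp = 8; return 64. Both give 64.
Checked all 24 inputs in the declared domain: the outputs agree on every one.
verdict: equivalent


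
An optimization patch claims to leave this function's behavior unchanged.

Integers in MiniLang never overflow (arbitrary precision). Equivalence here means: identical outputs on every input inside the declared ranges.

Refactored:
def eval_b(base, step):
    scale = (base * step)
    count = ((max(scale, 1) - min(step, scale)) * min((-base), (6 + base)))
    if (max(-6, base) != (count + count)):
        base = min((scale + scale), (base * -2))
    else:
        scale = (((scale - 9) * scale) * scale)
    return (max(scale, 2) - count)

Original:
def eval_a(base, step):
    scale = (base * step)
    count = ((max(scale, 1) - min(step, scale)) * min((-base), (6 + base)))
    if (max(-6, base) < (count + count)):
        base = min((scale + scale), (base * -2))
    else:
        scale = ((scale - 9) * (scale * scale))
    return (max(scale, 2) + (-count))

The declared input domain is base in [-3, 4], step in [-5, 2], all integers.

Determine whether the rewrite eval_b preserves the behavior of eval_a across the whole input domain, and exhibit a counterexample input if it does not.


Consider the input base=2, step=2.
eval_a: scale becomes 4; next count becomes -4; next (max(-6, base) < (count + count)) evaluates to false; next scale becomes -80; next final value 6
eval_b: scale becomes 4; next count becomes -4; next (max(-6, base) != (count + count)) evaluates to true; next base becomes -4; next final value 8
6 vs 8 — the two versions disagree here.
verdict: not equivalent; witness: base=2, step=2


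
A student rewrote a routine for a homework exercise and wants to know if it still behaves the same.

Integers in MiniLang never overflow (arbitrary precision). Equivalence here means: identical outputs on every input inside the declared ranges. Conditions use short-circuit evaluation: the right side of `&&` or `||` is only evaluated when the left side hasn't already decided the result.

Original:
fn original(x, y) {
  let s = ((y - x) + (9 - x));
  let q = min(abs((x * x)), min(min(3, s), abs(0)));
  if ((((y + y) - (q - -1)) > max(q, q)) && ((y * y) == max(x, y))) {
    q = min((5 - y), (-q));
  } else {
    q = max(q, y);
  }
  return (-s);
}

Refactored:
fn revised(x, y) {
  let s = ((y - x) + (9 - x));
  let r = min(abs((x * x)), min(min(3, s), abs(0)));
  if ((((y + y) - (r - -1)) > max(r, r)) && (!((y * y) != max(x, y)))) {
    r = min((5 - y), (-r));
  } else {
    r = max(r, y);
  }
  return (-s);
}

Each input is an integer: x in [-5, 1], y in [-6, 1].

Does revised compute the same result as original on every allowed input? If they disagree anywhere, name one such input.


Equivalent — the differences include comparison usage differs; also boolean connective usage differs; also local variable names differ, yet no declared input distinguishes the two.
Spot check at x=-2, y=-5 — original: s becomes 8; next q becomes 0; next ((((y + y) - (q - -1)) > max(q, q)) && ((y * y) == max(x, y))) evaluates to false; next q becomes 0; next final value -8. revised: s becomes 8; next r becomes 0; next ((((y + y) - (r - -1)) > max(r, r)) && (!((y * y) != max(x, y)))) evaluates to false; next r becomes 0; next final value -8. Both give -8.
Every one of the 56 inputs gives matching results.
verdict: equivalent


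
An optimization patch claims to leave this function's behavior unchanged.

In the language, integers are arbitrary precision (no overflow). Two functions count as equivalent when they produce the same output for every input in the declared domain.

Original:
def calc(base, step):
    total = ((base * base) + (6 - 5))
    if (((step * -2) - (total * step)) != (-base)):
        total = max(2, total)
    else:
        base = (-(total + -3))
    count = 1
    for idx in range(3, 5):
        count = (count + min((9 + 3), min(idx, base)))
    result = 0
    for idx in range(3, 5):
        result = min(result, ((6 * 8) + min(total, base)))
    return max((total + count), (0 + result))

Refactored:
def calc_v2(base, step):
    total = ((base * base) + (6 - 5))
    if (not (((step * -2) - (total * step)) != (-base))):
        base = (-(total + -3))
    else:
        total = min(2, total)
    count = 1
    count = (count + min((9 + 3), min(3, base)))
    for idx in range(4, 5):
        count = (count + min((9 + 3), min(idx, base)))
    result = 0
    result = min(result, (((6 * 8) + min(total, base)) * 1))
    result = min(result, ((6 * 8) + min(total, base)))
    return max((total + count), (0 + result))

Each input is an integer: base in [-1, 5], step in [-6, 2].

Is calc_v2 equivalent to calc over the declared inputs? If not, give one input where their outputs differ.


Not equivalent: base=0, step=-6 separates them (3 vs 2).
calc: total=1, then (((step * -2) - (total * step)) != (-base)) is true, then total=2, then count=1, then (idx=3), then count=1, then (idx=4), then count=1, then result=0, then (idx=3), then result=0, then (idx=4), then result=0, then returns 3
calc_v2: total=1, then (not (((step * -2) - (total * step)) != (-base))) is false, then total=1, then count=1, then count=1, then (idx=4), then count=1, then result=0, then result=0, then result=0, then returns 2
verdict: not equivalent; witness: base=0, step=-6


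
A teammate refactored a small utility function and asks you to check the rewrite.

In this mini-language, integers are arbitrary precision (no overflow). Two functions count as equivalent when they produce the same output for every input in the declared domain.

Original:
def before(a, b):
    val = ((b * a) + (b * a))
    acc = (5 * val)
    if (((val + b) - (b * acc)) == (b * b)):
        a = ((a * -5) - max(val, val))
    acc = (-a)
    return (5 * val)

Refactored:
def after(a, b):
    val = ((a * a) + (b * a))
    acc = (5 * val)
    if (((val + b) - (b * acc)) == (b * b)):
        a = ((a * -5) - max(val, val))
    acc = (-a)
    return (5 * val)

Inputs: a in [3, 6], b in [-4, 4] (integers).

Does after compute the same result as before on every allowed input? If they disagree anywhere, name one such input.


These are not equivalent — on a=3, b=-4 the outputs split (-120 vs -15).
before: val := -24 | acc := -120 | (((val + b) - (b * acc)) == (b * b)): false | acc := -3 | result -120
after: val := -3 | acc := -15 | (((val + b) - (b * acc)) == (b * b)): false | acc := -3 | result -15
verdict: not equivalent; witness: a=3, b=-4


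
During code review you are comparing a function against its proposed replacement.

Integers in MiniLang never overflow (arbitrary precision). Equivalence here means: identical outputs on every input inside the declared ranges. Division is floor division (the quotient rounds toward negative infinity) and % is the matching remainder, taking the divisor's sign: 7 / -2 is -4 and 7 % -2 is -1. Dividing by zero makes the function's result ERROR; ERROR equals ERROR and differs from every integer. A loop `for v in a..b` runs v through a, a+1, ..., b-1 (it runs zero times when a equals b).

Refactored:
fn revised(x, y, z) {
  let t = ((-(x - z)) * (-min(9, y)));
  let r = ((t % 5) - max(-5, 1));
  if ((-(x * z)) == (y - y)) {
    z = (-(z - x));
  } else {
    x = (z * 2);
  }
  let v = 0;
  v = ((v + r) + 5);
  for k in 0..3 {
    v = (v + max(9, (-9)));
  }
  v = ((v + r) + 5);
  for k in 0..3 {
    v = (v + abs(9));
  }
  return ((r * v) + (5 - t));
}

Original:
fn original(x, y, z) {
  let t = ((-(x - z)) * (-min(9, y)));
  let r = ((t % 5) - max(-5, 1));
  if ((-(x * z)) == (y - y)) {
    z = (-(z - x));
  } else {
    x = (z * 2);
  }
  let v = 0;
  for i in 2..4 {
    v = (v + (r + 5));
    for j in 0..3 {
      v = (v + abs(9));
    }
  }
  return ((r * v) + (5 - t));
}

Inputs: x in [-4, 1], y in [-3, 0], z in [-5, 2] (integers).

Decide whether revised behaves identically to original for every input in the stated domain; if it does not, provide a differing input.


The two versions differ — the changes include min/max/abs usage differs, and local variable names differ, and constant usage differs, and loop structure differs, and statement counts differ, and arithmetic usage differs.
One worked example (x=-3, y=0, z=0) — original: t := 0 | r := -1 | ((-(x * z)) == (y - y)): true | z := -3 | v := 0 | iter i=2: | v := 4 | iter j=0: | v := 13 | iter j=1: | v := 22 | iter j=2: | v := 31 | iter i=3: | v := 35 | iter j=0: | v := 44 | iter j=1: | v := 53 | iter j=2: | v := 62 | result -57; revised: t := 0 | r := -1 | ((-(x * z)) == (y - y)): true | z := -3 | v := 0 | v := 4 | iter k=0: | v := 13 | iter k=1: | v := 22 | iter k=2: | v := 31 | v := 35 | iter k=0: | v := 44 | iter k=1: | v := 53 | iter k=2: | v := 62 | result -57; agreement on -57.
An exhaustive pass over the 192 declared inputs shows identical outputs.
verdict: equivalent


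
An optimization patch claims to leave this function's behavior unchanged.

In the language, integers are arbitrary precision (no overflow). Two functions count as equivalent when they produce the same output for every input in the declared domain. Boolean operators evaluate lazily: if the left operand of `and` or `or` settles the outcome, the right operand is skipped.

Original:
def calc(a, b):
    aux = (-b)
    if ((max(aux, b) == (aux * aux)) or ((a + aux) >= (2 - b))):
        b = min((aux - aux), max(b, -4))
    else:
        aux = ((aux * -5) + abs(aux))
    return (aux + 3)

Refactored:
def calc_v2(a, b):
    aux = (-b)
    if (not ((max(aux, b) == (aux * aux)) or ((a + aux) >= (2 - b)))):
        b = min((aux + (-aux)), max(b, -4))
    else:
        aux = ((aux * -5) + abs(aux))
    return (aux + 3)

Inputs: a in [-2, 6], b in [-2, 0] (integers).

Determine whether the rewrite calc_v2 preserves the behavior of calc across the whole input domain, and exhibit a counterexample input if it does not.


Take a=-2, b=-2.
calc: aux := 2 | ((max(aux, b) == (aux * aux)) or ((a + aux) >= (2 - b))): false | aux := -8 | result -5
calc_v2: aux := 2 | (not ((max(aux, b) == (aux * aux)) or ((a + aux) >= (2 - b)))): true | b := -2 | result 5
-5 vs 5 — the two versions disagree here.
verdict: not equivalent; witness: a=-2, b=-2


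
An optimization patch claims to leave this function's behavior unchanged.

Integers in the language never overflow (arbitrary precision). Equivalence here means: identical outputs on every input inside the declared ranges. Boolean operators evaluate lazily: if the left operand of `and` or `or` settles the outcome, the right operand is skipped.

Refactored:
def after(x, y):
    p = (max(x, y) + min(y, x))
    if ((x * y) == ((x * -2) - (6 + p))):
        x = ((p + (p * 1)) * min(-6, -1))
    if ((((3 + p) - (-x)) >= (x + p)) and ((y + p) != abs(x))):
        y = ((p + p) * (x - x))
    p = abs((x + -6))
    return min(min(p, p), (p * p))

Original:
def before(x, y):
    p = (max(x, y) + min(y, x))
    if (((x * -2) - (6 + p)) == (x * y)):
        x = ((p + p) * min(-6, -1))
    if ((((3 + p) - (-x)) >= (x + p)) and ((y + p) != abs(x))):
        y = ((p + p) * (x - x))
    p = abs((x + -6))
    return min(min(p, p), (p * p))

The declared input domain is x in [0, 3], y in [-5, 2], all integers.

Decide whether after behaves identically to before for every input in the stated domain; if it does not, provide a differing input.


Reading the diff, among the changes: constant usage differs; arithmetic usage differs.
Spot check at x=2, y=-5 — before: p := -3 | (((x * -2) - (6 + p)) == (x * y)): false | ((((3 + p) - (-x)) >= (x + p)) and ((y + p) != abs(x))): true | y := 0 | p := 4 | result 4. after: p := -3 | ((x * y) == ((x * -2) - (6 + p))): false | ((((3 + p) - (-x)) >= (x + p)) and ((y + p) != abs(x))): true | y := 0 | p := 4 | result 4. Both give 4.
An exhaustive pass over the 32 declared inputs shows identical outputs.
verdict: equivalent
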